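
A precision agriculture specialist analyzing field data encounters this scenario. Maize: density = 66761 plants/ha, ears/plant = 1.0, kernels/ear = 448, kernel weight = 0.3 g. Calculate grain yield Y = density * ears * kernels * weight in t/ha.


Y = density * ears * kernels * kw
  = 66761 * 1.0 * 448 * 0.3 g/ha
  = 8972678.40 g/ha
  = 8972.68 kg/ha = 8.97 t/ha


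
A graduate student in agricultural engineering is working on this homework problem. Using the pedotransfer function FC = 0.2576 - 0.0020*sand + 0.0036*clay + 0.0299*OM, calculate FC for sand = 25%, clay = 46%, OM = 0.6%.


FC = 0.2576 - 0.0020*25 + 0.0036*46 + 0.0299*0.6
   = 0.2576 - 0.0500 + 0.1656 + 0.0179
   = 0.3911


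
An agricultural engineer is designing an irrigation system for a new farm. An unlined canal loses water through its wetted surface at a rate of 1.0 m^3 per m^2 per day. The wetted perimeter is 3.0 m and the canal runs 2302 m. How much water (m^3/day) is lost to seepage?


S = C * P * L
  = 1.0 * 3.0 * 2302
  = 6906 m^3/day


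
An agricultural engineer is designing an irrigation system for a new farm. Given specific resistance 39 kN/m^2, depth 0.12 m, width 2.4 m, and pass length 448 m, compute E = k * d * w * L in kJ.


E = k * d * w * L
  = 39 * 0.12 * 2.4 * 448
  = 5031.94 kJ


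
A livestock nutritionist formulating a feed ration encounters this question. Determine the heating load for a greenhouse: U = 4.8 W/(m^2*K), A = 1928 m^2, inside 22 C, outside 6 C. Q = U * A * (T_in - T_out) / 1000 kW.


dT = 22 - (6) = 16 K
Q = U * A * dT
  = 4.8 * 1928 * 16
  = 148070.40 W = 148.07 kW


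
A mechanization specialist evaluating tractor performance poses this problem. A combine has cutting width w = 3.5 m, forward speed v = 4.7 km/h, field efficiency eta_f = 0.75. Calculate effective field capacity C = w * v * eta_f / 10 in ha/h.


C = w * v * eta_f / 10
  = 3.5 * 4.7 * 0.75 / 10
  = 12.34 / 10
  = 1.23 ha/h


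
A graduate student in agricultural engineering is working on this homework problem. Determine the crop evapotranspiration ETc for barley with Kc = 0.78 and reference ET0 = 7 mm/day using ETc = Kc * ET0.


ETc = Kc * ET0
    = 0.78 * 7
    = 5.46 mm/day


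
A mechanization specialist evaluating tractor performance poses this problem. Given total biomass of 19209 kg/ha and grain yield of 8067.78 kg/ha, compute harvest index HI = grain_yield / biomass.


HI = grain_yield / biomass
   = 8067.78 / 19209
   = 0.42


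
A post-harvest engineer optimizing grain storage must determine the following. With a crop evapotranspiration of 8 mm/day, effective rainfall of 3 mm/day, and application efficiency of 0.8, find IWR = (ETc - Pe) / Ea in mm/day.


IWR = (ETc - Pe) / Ea
    = (8 - 3) / 0.8
    = 5 / 0.8
    = 6.25 mm/day


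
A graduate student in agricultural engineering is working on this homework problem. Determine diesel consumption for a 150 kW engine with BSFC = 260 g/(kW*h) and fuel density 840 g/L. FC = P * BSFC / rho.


FC = P * BSFC / rho_fuel
   = 150 * 260 / 840
   = 39000 / 840
   = 46.43 L/h


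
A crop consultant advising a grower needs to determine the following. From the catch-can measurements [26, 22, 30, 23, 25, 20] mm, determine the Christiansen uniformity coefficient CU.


xbar = 146 / 6 = 24.333
sum|xi - xbar| = 16
CU = 100 * (1 - 16 / (6 * 24.333))
   = 100 * (1 - 0.1096)
   = 89.04%


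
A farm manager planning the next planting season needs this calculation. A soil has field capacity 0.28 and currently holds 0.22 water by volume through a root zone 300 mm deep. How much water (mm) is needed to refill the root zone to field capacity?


SMD = (FC - theta) * D
    = (0.28 - 0.22) * 300
    = 0.060 * 300
    = 18 mm


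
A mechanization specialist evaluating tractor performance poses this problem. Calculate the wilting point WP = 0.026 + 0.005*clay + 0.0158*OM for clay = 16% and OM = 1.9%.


WP = 0.026 + 0.005*16 + 0.0158*1.9
   = 0.026 + 0.0800 + 0.0300
   = 0.1360


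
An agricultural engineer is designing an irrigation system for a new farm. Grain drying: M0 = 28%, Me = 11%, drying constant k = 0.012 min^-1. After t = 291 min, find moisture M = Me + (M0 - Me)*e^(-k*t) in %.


M = Me + (M0 - Me) * e^(-k*t)
  = 11 + (28 - 11) * e^(-0.012*291)
  = 11 + 17 * e^(-3.492)
  = 11 + 17 * 0.03044
  = 11 + 0.5175
  = 11.52%


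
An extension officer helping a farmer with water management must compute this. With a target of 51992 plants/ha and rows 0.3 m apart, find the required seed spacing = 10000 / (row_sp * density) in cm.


spacing = 10000 / (row_sp * density)
        = 10000 / (0.3 * 51992)
        = 10000 / 15597.60
        = 0.64112 m = 64.11 cm


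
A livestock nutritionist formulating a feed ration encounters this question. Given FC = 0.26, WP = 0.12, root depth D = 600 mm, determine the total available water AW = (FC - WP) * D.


AW = (FC - WP) * D
   = (0.26 - 0.12) * 600
   = 0.14 * 600
   = 84 mm


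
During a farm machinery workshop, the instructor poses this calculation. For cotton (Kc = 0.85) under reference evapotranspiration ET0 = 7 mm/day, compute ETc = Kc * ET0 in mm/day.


ETc = Kc * ET0
    = 0.85 * 7
    = 5.95 mm/day


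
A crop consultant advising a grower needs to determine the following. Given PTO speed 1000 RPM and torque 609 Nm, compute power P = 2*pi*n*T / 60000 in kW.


P = 2*pi*n*T / 60000
  = 2*pi * 1000 * 609 / 60000
  = 3826459.85 / 60000
  = 63.77 kW


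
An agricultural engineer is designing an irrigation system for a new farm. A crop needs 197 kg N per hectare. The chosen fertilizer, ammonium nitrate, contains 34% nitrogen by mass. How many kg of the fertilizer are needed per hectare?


Rate = N_required / (N_content / 100)
     = 197 / (34 / 100)
     = 197 / 0.34
     = 579.41 kg/ha


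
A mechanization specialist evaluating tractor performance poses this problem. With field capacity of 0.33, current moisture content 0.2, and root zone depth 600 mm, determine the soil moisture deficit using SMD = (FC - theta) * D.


SMD = (FC - theta) * D
    = (0.33 - 0.2) * 600
    = 0.130 * 600
    = 78 mm


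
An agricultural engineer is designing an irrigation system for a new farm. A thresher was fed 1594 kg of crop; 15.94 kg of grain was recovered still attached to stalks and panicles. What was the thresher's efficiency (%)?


eta = (total - unthreshed) / total * 100
    = (1594 - 15.94) / 1594 * 100
    = 1578.06 / 1594 * 100
    = 99%


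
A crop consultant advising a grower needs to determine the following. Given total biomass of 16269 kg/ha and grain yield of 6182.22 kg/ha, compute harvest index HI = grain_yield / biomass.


HI = grain_yield / biomass
   = 6182.22 / 16269
   = 0.38


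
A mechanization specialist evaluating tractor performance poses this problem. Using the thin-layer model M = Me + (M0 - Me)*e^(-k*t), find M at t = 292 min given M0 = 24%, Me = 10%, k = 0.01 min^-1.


M = Me + (M0 - Me) * e^(-k*t)
  = 10 + (24 - 10) * e^(-0.01*292)
  = 10 + 14 * e^(-2.920)
  = 10 + 14 * 0.05393
  = 10 + 0.7551
  = 10.76%


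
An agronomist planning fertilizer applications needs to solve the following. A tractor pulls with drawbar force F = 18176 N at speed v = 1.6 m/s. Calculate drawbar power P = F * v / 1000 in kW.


P = F * v / 1000
  = 18176 * 1.6 / 1000
  = 29081.60 / 1000
  = 29.08 kW


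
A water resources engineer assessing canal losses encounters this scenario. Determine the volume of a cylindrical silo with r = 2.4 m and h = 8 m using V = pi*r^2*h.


V = pi * r^2 * h
  = pi * 2.4^2 * 8
  = pi * 5.76 * 8
  = 144.76 m^3


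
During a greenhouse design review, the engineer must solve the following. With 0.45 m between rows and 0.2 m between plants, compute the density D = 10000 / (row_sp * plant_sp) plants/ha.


D = 10000 / (row_sp * plant_sp)
  = 10000 / (0.45 * 0.2)
  = 10000 / 0.0900
  = 111111.11 plants/ha


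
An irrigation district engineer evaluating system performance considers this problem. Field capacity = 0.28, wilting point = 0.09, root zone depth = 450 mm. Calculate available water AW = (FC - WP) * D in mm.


AW = (FC - WP) * D
   = (0.28 - 0.09) * 450
   = 0.19 * 450
   = 85.50 mm


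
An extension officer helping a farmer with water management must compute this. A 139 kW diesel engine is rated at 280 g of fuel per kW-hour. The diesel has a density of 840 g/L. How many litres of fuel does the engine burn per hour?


FC = P * BSFC / rho_fuel
   = 139 * 280 / 840
   = 38920 / 840
   = 46.33 L/h


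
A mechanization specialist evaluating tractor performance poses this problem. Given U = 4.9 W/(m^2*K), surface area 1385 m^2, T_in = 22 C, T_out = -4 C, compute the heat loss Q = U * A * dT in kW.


dT = 22 - (-4) = 26 K
Q = U * A * dT
  = 4.9 * 1385 * 26
  = 176449 W = 176.45 kW


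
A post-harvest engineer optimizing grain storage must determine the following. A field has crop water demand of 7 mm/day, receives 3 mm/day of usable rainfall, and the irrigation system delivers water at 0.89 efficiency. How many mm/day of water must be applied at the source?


IWR = (ETc - Pe) / Ea
    = (7 - 3) / 0.89
    = 4 / 0.89
    = 4.49 mm/day


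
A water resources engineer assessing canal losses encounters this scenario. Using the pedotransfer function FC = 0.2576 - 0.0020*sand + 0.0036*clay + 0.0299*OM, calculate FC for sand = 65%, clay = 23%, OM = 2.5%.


FC = 0.2576 - 0.0020*65 + 0.0036*23 + 0.0299*2.5
   = 0.2576 - 0.1300 + 0.0828 + 0.0748
   = 0.2852


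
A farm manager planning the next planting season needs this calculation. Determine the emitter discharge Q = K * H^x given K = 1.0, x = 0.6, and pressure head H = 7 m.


Q = K * H^x
  = 1.0 * 7^0.6
  = 1.0 * 3.2141
  = 3.21 L/h


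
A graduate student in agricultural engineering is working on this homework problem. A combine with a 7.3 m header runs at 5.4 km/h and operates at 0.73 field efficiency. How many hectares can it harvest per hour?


C = w * v * eta_f / 10
  = 7.3 * 5.4 * 0.73 / 10
  = 28.78 / 10
  = 2.88 ha/h


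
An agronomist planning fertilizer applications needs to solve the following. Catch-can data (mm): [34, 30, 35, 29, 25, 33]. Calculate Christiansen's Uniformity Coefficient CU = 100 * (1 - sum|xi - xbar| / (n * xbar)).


xbar = 186 / 6 = 31
sum|xi - xbar| = 18
CU = 100 * (1 - 18 / (6 * 31))
   = 100 * (1 - 0.0968)
   = 90.32%


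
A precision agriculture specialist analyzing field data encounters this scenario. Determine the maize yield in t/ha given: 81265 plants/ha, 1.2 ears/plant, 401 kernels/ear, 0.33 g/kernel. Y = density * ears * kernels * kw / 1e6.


Y = density * ears * kernels * kw
  = 81265 * 1.2 * 401 * 0.33 g/ha
  = 12904556.94 g/ha
  = 12904.56 kg/ha = 12.90 t/ha


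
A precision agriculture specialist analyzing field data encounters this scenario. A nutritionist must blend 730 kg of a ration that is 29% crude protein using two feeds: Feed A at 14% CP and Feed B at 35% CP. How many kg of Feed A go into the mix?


parts_A = CP_b - target = 35 - 29 = 6
parts_B = target - CP_a = 29 - 14 = 15
total_parts = 6 + 15 = 21
Feed A = 730 * 6 / 21 = 208.57 kg
Feed B = 730 * 15 / 21 = 521.43 kg

208.57 kg


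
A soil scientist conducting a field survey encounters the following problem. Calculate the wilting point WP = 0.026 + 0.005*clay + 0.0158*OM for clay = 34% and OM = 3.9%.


WP = 0.026 + 0.005*34 + 0.0158*3.9
   = 0.026 + 0.1700 + 0.0616
   = 0.2576


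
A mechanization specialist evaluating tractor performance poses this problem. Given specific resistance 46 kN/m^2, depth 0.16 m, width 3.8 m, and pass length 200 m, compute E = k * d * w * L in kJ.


E = k * d * w * L
  = 46 * 0.16 * 3.8 * 200
  = 5593.60 kJ


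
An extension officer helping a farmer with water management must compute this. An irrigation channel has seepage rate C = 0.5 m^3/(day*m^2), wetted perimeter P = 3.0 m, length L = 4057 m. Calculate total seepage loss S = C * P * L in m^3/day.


S = C * P * L
  = 0.5 * 3.0 * 4057
  = 6085.50 m^3/day


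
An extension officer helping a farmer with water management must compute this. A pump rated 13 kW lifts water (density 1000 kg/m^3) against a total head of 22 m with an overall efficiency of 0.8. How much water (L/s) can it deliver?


Q = (P * 1000 * eta) / (rho * g * H)
  = (13 * 1000 * 0.8) / (1000 * 9.81 * 22)
  = 10400 / 215820
  = 0.04819 m^3/s = 48.19 L/s


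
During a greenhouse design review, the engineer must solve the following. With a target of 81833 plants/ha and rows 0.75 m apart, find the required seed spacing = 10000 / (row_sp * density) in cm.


spacing = 10000 / (row_sp * density)
        = 10000 / (0.75 * 81833)
        = 10000 / 61374.75
        = 0.16293 m = 16.29 cm


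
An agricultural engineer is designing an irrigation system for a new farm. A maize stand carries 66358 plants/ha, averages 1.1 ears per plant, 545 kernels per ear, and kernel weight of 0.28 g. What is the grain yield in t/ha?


Y = density * ears * kernels * kw
  = 66358 * 1.1 * 545 * 0.28 g/ha
  = 11138853.88 g/ha
  = 11138.85 kg/ha = 11.14 t/ha


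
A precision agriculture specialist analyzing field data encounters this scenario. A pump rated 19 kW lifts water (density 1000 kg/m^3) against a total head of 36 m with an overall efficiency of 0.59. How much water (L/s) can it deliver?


Q = (P * 1000 * eta) / (rho * g * H)
  = (19 * 1000 * 0.59) / (1000 * 9.81 * 36)
  = 11210 / 353160
  = 0.03174 m^3/s = 31.74 L/s


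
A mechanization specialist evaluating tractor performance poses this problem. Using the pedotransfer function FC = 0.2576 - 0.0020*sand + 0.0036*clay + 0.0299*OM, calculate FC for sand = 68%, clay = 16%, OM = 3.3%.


FC = 0.2576 - 0.0020*68 + 0.0036*16 + 0.0299*3.3
   = 0.2576 - 0.1360 + 0.0576 + 0.0987
   = 0.2779


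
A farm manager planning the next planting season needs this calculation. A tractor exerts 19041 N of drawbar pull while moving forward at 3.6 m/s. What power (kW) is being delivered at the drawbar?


P = F * v / 1000
  = 19041 * 3.6 / 1000
  = 68547.60 / 1000
  = 68.55 kW


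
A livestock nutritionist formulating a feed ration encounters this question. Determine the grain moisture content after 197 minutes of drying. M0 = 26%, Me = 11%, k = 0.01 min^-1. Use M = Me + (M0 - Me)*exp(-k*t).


M = Me + (M0 - Me) * e^(-k*t)
  = 11 + (26 - 11) * e^(-0.01*197)
  = 11 + 15 * e^(-1.970)
  = 11 + 15 * 0.13946
  = 11 + 2.0919
  = 13.09%


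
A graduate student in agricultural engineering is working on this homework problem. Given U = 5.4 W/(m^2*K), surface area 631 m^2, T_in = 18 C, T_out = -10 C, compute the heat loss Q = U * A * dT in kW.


dT = 18 - (-10) = 28 K
Q = U * A * dT
  = 5.4 * 631 * 28
  = 95407.20 W = 95.41 kW


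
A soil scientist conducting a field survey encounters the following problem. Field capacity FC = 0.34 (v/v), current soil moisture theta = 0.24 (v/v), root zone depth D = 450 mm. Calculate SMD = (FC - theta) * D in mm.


SMD = (FC - theta) * D
    = (0.34 - 0.24) * 450
    = 0.100 * 450
    = 45 mm


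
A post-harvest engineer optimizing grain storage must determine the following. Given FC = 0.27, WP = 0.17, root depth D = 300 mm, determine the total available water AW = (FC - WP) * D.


AW = (FC - WP) * D
   = (0.27 - 0.17) * 300
   = 0.10 * 300
   = 30 mm


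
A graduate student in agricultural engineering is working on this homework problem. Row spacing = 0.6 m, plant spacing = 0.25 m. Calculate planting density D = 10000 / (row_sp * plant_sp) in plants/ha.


D = 10000 / (row_sp * plant_sp)
  = 10000 / (0.6 * 0.25)
  = 10000 / 0.1500
  = 66666.67 plants/ha


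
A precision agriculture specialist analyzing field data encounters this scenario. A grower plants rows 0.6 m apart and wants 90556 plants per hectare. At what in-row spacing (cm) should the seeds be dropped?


spacing = 10000 / (row_sp * density)
        = 10000 / (0.6 * 90556)
        = 10000 / 54333.60
        = 0.18405 m = 18.40 cm


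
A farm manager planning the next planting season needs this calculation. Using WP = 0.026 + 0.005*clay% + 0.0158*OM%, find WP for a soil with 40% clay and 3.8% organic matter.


WP = 0.026 + 0.005*40 + 0.0158*3.8
   = 0.026 + 0.2000 + 0.0600
   = 0.2860


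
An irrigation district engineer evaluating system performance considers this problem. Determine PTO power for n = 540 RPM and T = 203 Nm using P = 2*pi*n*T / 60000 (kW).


P = 2*pi*n*T / 60000
  = 2*pi * 540 * 203 / 60000
  = 688762.77 / 60000
  = 11.48 kW


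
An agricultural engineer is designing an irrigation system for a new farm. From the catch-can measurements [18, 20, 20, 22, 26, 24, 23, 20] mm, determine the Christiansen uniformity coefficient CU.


xbar = 173 / 8 = 21.625
sum|xi - xbar| = 17
CU = 100 * (1 - 17 / (8 * 21.625))
   = 100 * (1 - 0.0983)
   = 90.17%


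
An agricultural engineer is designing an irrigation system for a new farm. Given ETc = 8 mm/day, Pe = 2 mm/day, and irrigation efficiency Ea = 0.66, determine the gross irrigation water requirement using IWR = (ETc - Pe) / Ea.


IWR = (ETc - Pe) / Ea
    = (8 - 2) / 0.66
    = 6 / 0.66
    = 9.09 mm/day


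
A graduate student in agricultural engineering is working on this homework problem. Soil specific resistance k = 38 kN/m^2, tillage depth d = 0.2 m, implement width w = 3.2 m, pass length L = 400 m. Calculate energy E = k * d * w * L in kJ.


E = k * d * w * L
  = 38 * 0.2 * 3.2 * 400
  = 9728 kJ


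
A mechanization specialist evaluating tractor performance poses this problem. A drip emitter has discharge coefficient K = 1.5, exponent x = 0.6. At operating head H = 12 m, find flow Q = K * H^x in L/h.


Q = K * H^x
  = 1.5 * 12^0.6
  = 1.5 * 4.4413
  = 6.66 L/h


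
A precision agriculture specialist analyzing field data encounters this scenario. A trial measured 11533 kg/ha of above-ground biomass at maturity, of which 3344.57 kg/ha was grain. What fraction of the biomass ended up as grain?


HI = grain_yield / biomass
   = 3344.57 / 11533
   = 0.29


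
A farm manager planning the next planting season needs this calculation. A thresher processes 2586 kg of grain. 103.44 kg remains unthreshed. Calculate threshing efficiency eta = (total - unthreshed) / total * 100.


eta = (total - unthreshed) / total * 100
    = (2586 - 103.44) / 2586 * 100
    = 2482.56 / 2586 * 100
    = 96%


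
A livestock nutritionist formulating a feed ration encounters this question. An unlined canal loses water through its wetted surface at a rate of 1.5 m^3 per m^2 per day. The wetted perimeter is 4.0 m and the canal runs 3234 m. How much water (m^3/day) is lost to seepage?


S = C * P * L
  = 1.5 * 4.0 * 3234
  = 19404 m^3/day


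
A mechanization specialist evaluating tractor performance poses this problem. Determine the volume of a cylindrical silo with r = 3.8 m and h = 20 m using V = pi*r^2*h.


V = pi * r^2 * h
  = pi * 3.8^2 * 20
  = pi * 14.44 * 20
  = 907.29 m^3


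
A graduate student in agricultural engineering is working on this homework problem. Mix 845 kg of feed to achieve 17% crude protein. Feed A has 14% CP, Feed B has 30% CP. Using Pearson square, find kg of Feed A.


parts_A = CP_b - target = 30 - 17 = 13
parts_B = target - CP_a = 17 - 14 = 3
total_parts = 13 + 3 = 16
Feed A = 845 * 13 / 16 = 686.56 kg
Feed B = 845 * 3 / 16 = 158.44 kg

686.56 kg


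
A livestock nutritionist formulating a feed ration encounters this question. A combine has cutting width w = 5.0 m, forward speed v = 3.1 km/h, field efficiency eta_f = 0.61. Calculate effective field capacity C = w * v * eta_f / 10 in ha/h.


C = w * v * eta_f / 10
  = 5.0 * 3.1 * 0.61 / 10
  = 9.46 / 10
  = 0.95 ha/h


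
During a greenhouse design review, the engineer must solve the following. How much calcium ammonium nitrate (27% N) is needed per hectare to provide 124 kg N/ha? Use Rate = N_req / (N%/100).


Rate = N_required / (N_content / 100)
     = 124 / (27 / 100)
     = 124 / 0.27
     = 459.26 kg/ha


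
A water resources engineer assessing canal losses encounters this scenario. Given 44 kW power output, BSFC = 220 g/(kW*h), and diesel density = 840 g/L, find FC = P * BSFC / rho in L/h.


FC = P * BSFC / rho_fuel
   = 44 * 220 / 840
   = 9680 / 840
   = 11.52 L/h


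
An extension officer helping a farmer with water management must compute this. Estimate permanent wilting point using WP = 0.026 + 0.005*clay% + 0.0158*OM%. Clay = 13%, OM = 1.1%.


WP = 0.026 + 0.005*13 + 0.0158*1.1
   = 0.026 + 0.0650 + 0.0174
   = 0.1084


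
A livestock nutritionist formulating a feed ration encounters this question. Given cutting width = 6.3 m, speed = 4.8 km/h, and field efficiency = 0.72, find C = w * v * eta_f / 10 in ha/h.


C = w * v * eta_f / 10
  = 6.3 * 4.8 * 0.72 / 10
  = 21.77 / 10
  = 2.18 ha/h


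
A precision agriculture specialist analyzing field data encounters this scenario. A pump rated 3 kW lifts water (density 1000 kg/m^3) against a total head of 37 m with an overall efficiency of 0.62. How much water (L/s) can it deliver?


Q = (P * 1000 * eta) / (rho * g * H)
  = (3 * 1000 * 0.62) / (1000 * 9.81 * 37)
  = 1860 / 362970
  = 0.00512 m^3/s = 5.12 L/s


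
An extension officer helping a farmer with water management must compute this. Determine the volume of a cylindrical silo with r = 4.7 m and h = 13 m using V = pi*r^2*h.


V = pi * r^2 * h
  = pi * 4.7^2 * 13
  = pi * 22.09 * 13
  = 902.17 m^3


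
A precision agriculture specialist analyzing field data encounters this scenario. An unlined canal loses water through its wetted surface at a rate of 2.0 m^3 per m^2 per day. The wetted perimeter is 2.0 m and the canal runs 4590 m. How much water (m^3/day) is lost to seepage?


S = C * P * L
  = 2.0 * 2.0 * 4590
  = 18360 m^3/day


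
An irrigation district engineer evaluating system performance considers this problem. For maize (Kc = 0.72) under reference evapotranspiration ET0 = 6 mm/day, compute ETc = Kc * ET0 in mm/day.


ETc = Kc * ET0
    = 0.72 * 6
    = 4.32 mm/day


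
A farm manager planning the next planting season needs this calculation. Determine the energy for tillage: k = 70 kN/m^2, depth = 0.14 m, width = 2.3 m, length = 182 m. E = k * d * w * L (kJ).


E = k * d * w * L
  = 70 * 0.14 * 2.3 * 182
  = 4102.28 kJ


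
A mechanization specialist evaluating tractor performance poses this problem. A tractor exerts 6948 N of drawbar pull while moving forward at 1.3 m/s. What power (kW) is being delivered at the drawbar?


P = F * v / 1000
  = 6948 * 1.3 / 1000
  = 9032.40 / 1000
  = 9.03 kW


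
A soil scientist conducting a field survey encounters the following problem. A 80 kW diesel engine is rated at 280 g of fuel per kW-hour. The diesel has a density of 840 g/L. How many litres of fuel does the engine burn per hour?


FC = P * BSFC / rho_fuel
   = 80 * 280 / 840
   = 22400 / 840
   = 26.67 L/h


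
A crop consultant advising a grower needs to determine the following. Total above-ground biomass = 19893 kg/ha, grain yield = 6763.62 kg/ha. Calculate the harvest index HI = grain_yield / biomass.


HI = grain_yield / biomass
   = 6763.62 / 19893
   = 0.34


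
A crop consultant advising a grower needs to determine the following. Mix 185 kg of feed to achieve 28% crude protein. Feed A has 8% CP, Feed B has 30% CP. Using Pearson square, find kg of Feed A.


parts_A = CP_b - target = 30 - 28 = 2
parts_B = target - CP_a = 28 - 8 = 20
total_parts = 2 + 20 = 22
Feed A = 185 * 2 / 22 = 16.82 kg
Feed B = 185 * 20 / 22 = 168.18 kg

16.82 kg


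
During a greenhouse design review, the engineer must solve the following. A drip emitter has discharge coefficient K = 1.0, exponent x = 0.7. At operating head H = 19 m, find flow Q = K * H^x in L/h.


Q = K * H^x
  = 1.0 * 19^0.7
  = 1.0 * 7.8547
  = 7.85 L/h


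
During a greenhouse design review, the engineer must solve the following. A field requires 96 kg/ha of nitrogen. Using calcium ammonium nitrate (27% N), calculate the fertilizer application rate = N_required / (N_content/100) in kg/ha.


Rate = N_required / (N_content / 100)
     = 96 / (27 / 100)
     = 96 / 0.27
     = 355.56 kg/ha


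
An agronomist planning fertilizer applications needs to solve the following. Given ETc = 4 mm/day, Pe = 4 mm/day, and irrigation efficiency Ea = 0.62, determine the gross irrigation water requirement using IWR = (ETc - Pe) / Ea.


IWR = (ETc - Pe) / Ea
    = (4 - 4) / 0.62
    = 0 / 0.62
    = 0 mm/day


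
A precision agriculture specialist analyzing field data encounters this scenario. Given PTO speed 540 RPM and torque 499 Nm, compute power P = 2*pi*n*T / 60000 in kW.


P = 2*pi*n*T / 60000
  = 2*pi * 540 * 499 / 60000
  = 1693067.11 / 60000
  = 28.22 kW


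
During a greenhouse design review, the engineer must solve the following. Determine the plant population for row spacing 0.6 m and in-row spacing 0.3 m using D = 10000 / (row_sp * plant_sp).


D = 10000 / (row_sp * plant_sp)
  = 10000 / (0.6 * 0.3)
  = 10000 / 0.1800
  = 55555.56 plants/ha


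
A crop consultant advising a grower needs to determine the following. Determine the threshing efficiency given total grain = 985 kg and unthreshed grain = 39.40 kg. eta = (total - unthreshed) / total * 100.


eta = (total - unthreshed) / total * 100
    = (985 - 39.40) / 985 * 100
    = 945.60 / 985 * 100
    = 96%


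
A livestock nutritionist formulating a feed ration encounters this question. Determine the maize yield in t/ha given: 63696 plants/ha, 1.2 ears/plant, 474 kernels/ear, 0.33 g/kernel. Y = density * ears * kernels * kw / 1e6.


Y = density * ears * kernels * kw
  = 63696 * 1.2 * 474 * 0.33 g/ha
  = 11955993.98 g/ha
  = 11955.99 kg/ha = 11.96 t/ha


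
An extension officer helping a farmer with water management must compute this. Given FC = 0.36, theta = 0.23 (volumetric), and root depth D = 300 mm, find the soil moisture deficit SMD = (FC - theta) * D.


SMD = (FC - theta) * D
    = (0.36 - 0.23) * 300
    = 0.130 * 300
    = 39 mm


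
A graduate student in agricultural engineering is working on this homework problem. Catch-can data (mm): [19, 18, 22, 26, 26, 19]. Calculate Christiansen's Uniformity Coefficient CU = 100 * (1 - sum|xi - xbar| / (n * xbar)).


xbar = 130 / 6 = 21.667
sum|xi - xbar| = 18
CU = 100 * (1 - 18 / (6 * 21.667))
   = 100 * (1 - 0.1385)
   = 86.15%


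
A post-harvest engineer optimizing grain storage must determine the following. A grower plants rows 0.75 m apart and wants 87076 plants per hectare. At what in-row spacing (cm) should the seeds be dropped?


spacing = 10000 / (row_sp * density)
        = 10000 / (0.75 * 87076)
        = 10000 / 65307
        = 0.15312 m = 15.31 cm


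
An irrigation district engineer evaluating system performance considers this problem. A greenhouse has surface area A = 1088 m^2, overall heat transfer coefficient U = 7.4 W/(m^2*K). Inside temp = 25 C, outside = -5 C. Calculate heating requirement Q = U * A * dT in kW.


dT = 25 - (-5) = 30 K
Q = U * A * dT
  = 7.4 * 1088 * 30
  = 241536 W = 241.54 kW


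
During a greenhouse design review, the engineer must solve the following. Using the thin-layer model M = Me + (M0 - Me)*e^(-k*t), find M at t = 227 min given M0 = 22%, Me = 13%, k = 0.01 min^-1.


M = Me + (M0 - Me) * e^(-k*t)
  = 13 + (22 - 13) * e^(-0.01*227)
  = 13 + 9 * e^(-2.270)
  = 13 + 9 * 0.10331
  = 13 + 0.9298
  = 13.93%


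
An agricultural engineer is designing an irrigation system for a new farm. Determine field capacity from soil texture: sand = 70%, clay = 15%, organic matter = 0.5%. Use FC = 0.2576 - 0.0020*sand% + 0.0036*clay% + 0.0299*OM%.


FC = 0.2576 - 0.0020*70 + 0.0036*15 + 0.0299*0.5
   = 0.2576 - 0.1400 + 0.0540 + 0.0150
   = 0.1866


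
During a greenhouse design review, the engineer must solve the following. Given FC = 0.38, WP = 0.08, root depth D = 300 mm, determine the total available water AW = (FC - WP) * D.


AW = (FC - WP) * D
   = (0.38 - 0.08) * 300
   = 0.30 * 300
   = 90 mm


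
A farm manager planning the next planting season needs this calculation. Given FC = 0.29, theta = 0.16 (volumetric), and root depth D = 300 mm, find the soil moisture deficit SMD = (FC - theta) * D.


SMD = (FC - theta) * D
    = (0.29 - 0.16) * 300
    = 0.130 * 300
    = 39 mm


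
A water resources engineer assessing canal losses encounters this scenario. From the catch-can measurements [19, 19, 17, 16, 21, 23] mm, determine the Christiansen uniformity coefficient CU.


xbar = 115 / 6 = 19.167
sum|xi - xbar| = 11.333
CU = 100 * (1 - 11.333 / (6 * 19.167))
   = 100 * (1 - 0.0986)
   = 90.14%


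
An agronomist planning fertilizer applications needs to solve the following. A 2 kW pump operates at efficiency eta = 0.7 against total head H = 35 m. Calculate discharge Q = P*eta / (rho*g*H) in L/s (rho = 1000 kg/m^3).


Q = (P * 1000 * eta) / (rho * g * H)
  = (2 * 1000 * 0.7) / (1000 * 9.81 * 35)
  = 1400 / 343350
  = 0.00408 m^3/s = 4.08 L/s


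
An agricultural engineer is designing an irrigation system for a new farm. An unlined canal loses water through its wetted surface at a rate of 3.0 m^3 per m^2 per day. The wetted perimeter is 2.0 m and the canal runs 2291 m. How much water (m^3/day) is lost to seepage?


S = C * P * L
  = 3.0 * 2.0 * 2291
  = 13746 m^3/day


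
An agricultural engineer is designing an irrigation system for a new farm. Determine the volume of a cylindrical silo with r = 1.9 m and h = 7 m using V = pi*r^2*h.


V = pi * r^2 * h
  = pi * 1.9^2 * 7
  = pi * 3.61 * 7
  = 79.39 m^3


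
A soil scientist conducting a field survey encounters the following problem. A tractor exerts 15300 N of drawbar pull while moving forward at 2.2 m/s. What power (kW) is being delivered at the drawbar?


P = F * v / 1000
  = 15300 * 2.2 / 1000
  = 33660 / 1000
  = 33.66 kW


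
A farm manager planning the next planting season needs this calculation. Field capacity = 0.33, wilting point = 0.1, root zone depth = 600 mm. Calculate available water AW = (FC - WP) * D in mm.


AW = (FC - WP) * D
   = (0.33 - 0.1) * 600
   = 0.23 * 600
   = 138 mm


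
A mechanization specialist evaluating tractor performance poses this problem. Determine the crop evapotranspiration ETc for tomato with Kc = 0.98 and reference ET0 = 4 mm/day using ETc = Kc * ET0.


ETc = Kc * ET0
    = 0.98 * 4
    = 3.92 mm/day


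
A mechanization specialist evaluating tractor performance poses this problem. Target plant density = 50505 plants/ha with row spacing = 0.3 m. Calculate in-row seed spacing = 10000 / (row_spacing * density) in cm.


spacing = 10000 / (row_sp * density)
        = 10000 / (0.3 * 50505)
        = 10000 / 15151.50
        = 0.66000 m = 66.00 cm


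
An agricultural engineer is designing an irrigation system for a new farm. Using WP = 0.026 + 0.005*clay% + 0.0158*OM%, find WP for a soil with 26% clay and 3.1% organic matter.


WP = 0.026 + 0.005*26 + 0.0158*3.1
   = 0.026 + 0.1300 + 0.0490
   = 0.2050


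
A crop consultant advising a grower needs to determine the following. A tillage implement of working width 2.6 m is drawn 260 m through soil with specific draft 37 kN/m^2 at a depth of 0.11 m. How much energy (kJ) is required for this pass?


E = k * d * w * L
  = 37 * 0.11 * 2.6 * 260
  = 2751.32 kJ


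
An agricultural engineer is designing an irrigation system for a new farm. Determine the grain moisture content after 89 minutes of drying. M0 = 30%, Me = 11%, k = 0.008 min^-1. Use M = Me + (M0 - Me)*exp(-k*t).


M = Me + (M0 - Me) * e^(-k*t)
  = 11 + (30 - 11) * e^(-0.008*89)
  = 11 + 19 * e^(-0.712)
  = 11 + 19 * 0.49066
  = 11 + 9.3226
  = 20.32%


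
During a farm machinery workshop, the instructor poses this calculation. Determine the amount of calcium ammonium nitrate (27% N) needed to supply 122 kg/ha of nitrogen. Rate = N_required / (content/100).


Rate = N_required / (N_content / 100)
     = 122 / (27 / 100)
     = 122 / 0.27
     = 451.85 kg/ha


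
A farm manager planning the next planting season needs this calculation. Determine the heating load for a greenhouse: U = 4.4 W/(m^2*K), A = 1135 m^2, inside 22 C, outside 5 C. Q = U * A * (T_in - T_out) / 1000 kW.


dT = 22 - (5) = 17 K
Q = U * A * dT
  = 4.4 * 1135 * 17
  = 84898 W = 84.90 kW


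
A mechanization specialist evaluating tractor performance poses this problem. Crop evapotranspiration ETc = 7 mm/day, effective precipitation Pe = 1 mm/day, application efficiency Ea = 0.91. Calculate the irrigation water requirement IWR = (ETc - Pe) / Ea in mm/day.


IWR = (ETc - Pe) / Ea
    = (7 - 1) / 0.91
    = 6 / 0.91
    = 6.59 mm/day


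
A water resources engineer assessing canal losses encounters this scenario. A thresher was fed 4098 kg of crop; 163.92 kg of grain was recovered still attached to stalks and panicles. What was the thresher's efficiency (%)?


eta = (total - unthreshed) / total * 100
    = (4098 - 163.92) / 4098 * 100
    = 3934.08 / 4098 * 100
    = 96%


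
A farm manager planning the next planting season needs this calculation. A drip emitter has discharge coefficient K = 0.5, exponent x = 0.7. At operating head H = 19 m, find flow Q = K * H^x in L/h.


Q = K * H^x
  = 0.5 * 19^0.7
  = 0.5 * 7.8547
  = 3.93 L/h


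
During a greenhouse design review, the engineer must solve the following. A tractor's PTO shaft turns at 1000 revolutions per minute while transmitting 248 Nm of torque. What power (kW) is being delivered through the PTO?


P = 2*pi*n*T / 60000
  = 2*pi * 1000 * 248 / 60000
  = 1558229.96 / 60000
  = 25.97 kW


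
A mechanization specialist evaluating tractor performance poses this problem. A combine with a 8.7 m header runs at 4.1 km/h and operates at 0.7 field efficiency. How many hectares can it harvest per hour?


C = w * v * eta_f / 10
  = 8.7 * 4.1 * 0.7 / 10
  = 24.97 / 10
  = 2.50 ha/h


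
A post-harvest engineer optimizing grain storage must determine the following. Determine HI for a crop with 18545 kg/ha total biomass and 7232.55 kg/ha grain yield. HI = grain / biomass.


HI = grain_yield / biomass
   = 7232.55 / 18545
   = 0.39


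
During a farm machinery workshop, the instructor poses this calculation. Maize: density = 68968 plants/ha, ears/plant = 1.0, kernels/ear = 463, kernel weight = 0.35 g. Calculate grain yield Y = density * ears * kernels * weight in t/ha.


Y = density * ears * kernels * kw
  = 68968 * 1.0 * 463 * 0.35 g/ha
  = 11176264.40 g/ha
  = 11176.26 kg/ha = 11.18 t/ha


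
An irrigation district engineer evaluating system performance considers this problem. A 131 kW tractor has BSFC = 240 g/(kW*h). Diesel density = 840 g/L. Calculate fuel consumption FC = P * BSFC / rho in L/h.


FC = P * BSFC / rho_fuel
   = 131 * 240 / 840
   = 31440 / 840
   = 37.43 L/h


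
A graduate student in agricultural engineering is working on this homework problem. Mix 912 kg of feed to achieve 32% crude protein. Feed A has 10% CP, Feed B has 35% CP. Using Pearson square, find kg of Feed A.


parts_A = CP_b - target = 35 - 32 = 3
parts_B = target - CP_a = 32 - 10 = 22
total_parts = 3 + 22 = 25
Feed A = 912 * 3 / 25 = 109.44 kg
Feed B = 912 * 22 / 25 = 802.56 kg

109.44 kg


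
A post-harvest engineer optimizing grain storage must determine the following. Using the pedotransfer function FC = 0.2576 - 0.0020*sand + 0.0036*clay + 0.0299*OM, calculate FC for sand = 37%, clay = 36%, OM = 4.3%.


FC = 0.2576 - 0.0020*37 + 0.0036*36 + 0.0299*4.3
   = 0.2576 - 0.0740 + 0.1296 + 0.1286
   = 0.4418


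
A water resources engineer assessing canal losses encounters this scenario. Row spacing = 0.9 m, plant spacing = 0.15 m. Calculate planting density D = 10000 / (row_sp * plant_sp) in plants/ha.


D = 10000 / (row_sp * plant_sp)
  = 10000 / (0.9 * 0.15)
  = 10000 / 0.1350
  = 74074.07 plants/ha


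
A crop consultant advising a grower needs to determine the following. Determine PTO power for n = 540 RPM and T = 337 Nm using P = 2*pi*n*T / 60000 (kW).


P = 2*pi*n*T / 60000
  = 2*pi * 540 * 337 / 60000
  = 1143414.06 / 60000
  = 19.06 kW


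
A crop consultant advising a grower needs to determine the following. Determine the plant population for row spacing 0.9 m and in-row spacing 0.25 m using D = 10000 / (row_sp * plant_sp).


D = 10000 / (row_sp * plant_sp)
  = 10000 / (0.9 * 0.25)
  = 10000 / 0.2250
  = 44444.44 plants/ha


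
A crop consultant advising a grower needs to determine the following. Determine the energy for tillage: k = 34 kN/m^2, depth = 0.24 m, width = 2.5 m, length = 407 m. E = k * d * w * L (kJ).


E = k * d * w * L
  = 34 * 0.24 * 2.5 * 407
  = 8302.80 kJ


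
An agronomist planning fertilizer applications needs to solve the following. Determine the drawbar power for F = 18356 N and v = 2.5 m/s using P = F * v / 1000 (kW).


P = F * v / 1000
  = 18356 * 2.5 / 1000
  = 45890 / 1000
  = 45.89 kW


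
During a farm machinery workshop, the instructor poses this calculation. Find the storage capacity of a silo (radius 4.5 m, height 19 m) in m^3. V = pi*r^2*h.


V = pi * r^2 * h
  = pi * 4.5^2 * 19
  = pi * 20.25 * 19
  = 1208.73 m^3


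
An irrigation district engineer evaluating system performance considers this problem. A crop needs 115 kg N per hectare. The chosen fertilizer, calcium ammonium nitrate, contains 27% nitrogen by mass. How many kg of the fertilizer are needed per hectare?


Rate = N_required / (N_content / 100)
     = 115 / (27 / 100)
     = 115 / 0.27
     = 425.93 kg/ha


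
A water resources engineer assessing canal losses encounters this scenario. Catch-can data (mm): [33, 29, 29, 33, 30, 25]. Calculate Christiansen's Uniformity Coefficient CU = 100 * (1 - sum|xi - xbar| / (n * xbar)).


xbar = 179 / 6 = 29.833
sum|xi - xbar| = 13
CU = 100 * (1 - 13 / (6 * 29.833))
   = 100 * (1 - 0.0726)
   = 92.74%


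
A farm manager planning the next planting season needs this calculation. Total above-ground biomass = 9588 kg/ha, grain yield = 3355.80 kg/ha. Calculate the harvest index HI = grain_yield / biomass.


HI = grain_yield / biomass
   = 3355.80 / 9588
   = 0.35


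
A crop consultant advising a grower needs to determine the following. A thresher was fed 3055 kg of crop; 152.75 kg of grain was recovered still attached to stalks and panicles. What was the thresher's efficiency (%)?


eta = (total - unthreshed) / total * 100
    = (3055 - 152.75) / 3055 * 100
    = 2902.25 / 3055 * 100
    = 95%


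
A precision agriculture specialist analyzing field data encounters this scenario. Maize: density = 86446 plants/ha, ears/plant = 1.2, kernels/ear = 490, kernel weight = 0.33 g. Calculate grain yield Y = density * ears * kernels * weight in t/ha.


Y = density * ears * kernels * kw
  = 86446 * 1.2 * 490 * 0.33 g/ha
  = 16773981.84 g/ha
  = 16773.98 kg/ha = 16.77 t/ha


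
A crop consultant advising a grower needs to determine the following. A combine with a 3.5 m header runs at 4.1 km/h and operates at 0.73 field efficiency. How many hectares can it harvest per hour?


C = w * v * eta_f / 10
  = 3.5 * 4.1 * 0.73 / 10
  = 10.48 / 10
  = 1.05 ha/h


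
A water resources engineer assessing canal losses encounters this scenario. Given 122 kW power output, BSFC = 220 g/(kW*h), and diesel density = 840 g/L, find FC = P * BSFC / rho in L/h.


FC = P * BSFC / rho_fuel
   = 122 * 220 / 840
   = 26840 / 840
   = 31.95 L/h


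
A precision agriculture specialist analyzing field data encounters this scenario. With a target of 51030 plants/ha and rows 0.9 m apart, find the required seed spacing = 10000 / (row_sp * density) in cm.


spacing = 10000 / (row_sp * density)
        = 10000 / (0.9 * 51030)
        = 10000 / 45927
        = 0.21774 m = 21.77 cm


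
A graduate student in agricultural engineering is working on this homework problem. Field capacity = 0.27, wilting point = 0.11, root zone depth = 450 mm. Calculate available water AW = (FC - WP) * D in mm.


AW = (FC - WP) * D
   = (0.27 - 0.11) * 450
   = 0.16 * 450
   = 72 mm
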